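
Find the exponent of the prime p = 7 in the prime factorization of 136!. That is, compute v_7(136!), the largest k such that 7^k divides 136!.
v_7(136!) = 21

Legendre's formula: v_p(n!) = Σ_{k ≥ 1} ⌊n / p^k⌋. For p = 7, n = 136, the terms are:
  ⌊136/7^1⌋ = ⌊136/7⌋ = 19
  ⌊136/7^2⌋ = ⌊136/49⌋ = 2
(the next term ⌊136/7^3⌋ = 0, terminating the sum). Summing: v_7(136!) = 19 + 2 = 21.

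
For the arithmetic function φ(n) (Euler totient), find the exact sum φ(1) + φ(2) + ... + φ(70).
Σ_{n ≤ 70} φ(n) = 1494

Compute φ(n) for each 1 ≤ n ≤ 70: φ(1) = 1, φ(2) = 1, φ(3) = 2, φ(4) = 2, φ(5) = 4, φ(6) = 2, φ(7) = 6, φ(8) = 4, φ(9) = 6, φ(10) = 4, φ(11) = 10, φ(12) = 4, φ(13) = 12, φ(14) = 6, φ(15) = 8, φ(16) = 8, φ(17) = 16, φ(18) = 6, φ(19) = 18, φ(20) = 8, φ(21) = 12, φ(22) = 10, φ(23) = 22, φ(24) = 8, φ(25) = 20, φ(26) = 12, φ(27) = 18, φ(28) = 12, φ(29) = 28, φ(30) = 8, φ(31) = 30, φ(32) = 16, φ(33) = 20, φ(34) = 16, φ(35) = 24, φ(36) = 12, φ(37) = 36, φ(38) = 18, φ(39) = 24, φ(40) = 16, φ(41) = 40, φ(42) = 12, φ(43) = 42, φ(44) = 20, φ(45) = 24, φ(46) = 22, φ(47) = 46, φ(48) = 16, φ(49) = 42, φ(50) = 20, φ(51) = 32, φ(52) = 24, φ(53) = 52, φ(54) = 18, φ(55) = 40, φ(56) = 24, φ(57) = 36, φ(58) = 28, φ(59) = 58, φ(60) = 16, φ(61) = 60, φ(62) = 30, φ(63) = 36, φ(64) = 32, φ(65) = 48, φ(66) = 20, φ(67) = 66, φ(68) = 32, φ(69) = 44, φ(70) = 24. Summing all 70 values: 1494. (Average order: Σ_{n ≤ x} φ(n) ~ (3/π²) x². For x = 70, (3/π²)·70² ≈ 1489.42.)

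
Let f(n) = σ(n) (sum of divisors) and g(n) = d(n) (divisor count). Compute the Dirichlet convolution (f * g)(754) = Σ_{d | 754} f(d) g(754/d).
(σ * d)(754) = 2560

Divisors of 754: [1, 2, 13, 26, 29, 58, 377, 754]. For each d | 754:
  d = 1: σ(1) · d(754/1) = 1 · 8 = 8
  d = 2: σ(2) · d(754/2) = 3 · 4 = 12
  d = 13: σ(13) · d(754/13) = 14 · 4 = 56
  d = 26: σ(26) · d(754/26) = 42 · 2 = 84
  d = 29: σ(29) · d(754/29) = 30 · 4 = 120
  d = 58: σ(58) · d(754/58) = 90 · 2 = 180
  d = 377: σ(377) · d(754/377) = 420 · 2 = 840
  d = 754: σ(754) · d(754/754) = 1260 · 1 = 1260
Summing: (σ * d)(754) = 8 + 12 + 56 + 84 + 120 + 180 + 840 + 1260 = 2560.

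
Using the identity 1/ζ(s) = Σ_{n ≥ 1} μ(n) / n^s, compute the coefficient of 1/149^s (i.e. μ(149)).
μ(149) = -1

Factor n = 149 = 149. μ(n) = 0 if any exponent ≥ 2 (not squarefree); otherwise μ(n) = (−1)^{ω(n)} where ω(n) is the number of distinct prime factors. Applying: μ(149) = -1.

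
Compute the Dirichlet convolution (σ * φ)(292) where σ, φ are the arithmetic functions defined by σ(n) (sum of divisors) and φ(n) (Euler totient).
(σ * φ)(292) = 1752

Divisors of 292: [1, 2, 4, 73, 146, 292]. For each d | 292:
  d = 1: σ(1) · φ(292/1) = 1 · 144 = 144
  d = 2: σ(2) · φ(292/2) = 3 · 72 = 216
  d = 4: σ(4) · φ(292/4) = 7 · 72 = 504
  d = 73: σ(73) · φ(292/73) = 74 · 2 = 148
  d = 146: σ(146) · φ(292/146) = 222 · 1 = 222
  d = 292: σ(292) · φ(292/292) = 518 · 1 = 518
Summing: (σ * φ)(292) = 144 + 216 + 504 + 148 + 222 + 518 = 1752.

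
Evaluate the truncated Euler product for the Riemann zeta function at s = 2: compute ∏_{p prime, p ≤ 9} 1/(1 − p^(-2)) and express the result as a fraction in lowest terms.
∏ = 1225/768

The primes p ≤ 9 are [2, 3, 5, 7]. For each prime, (1 − 1/p^2)^(-1) = p^2 / (p^2 − 1). The product is (1 − 1/2^2)^(-1), (1 − 1/3^2)^(-1), (1 − 1/5^2)^(-1), (1 − 1/7^2)^(-1) = ∏ p^2 / (p^2 − 1) = 1225/768.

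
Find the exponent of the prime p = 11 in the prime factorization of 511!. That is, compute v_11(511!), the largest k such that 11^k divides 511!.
v_11(511!) = 50

Legendre's formula: v_p(n!) = Σ_{k ≥ 1} ⌊n / p^k⌋. For p = 11, n = 511, the terms are:
  ⌊511/11^1⌋ = ⌊511/11⌋ = 46
  ⌊511/11^2⌋ = ⌊511/121⌋ = 4
(the next term ⌊511/11^3⌋ = 0, terminating the sum). Summing: v_11(511!) = 46 + 4 = 50.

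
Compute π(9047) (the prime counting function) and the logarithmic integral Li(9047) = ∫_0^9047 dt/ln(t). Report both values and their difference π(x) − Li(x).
π(9047) = 1124;  Li(9047) ≈ 1142.11;  π(x) − Li(x) ≈ -18.11.

Direct count of primes ≤ 9047 gives π(9047) = 1124. Numerical evaluation of the logarithmic integral gives Li(9047) ≈ 1142.11. The difference π(x) − Li(x) ≈ -18.11 is typically negative for small/moderate x (Li(x) overestimates), though Littlewood's theorem shows this sign changes infinitely often.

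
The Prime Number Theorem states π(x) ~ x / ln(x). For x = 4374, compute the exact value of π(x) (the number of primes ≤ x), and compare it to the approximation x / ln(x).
π(4374) = 597;  x/ln(x) ≈ 521.74;  relative error ≈ 12.61%.

Directly count primes up to 4374: π(4374) = 597. The PNT approximation gives 4374/ln(4374) ≈ 4374/8.38343 ≈ 521.74. Relative error (π(x) − x/ln(x)) / π(x) ≈ 12.61%; the approximation is known to undercount slightly (Li(x) is a better estimate).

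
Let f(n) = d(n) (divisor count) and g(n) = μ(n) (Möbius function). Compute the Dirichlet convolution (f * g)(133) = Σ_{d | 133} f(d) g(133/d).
(d * μ)(133) = 1

Divisors of 133: [1, 7, 19, 133]. For each d | 133:
  d = 1: d(1) · μ(133/1) = 1 · 1 = 1
  d = 7: d(7) · μ(133/7) = 2 · -1 = -2
  d = 19: d(19) · μ(133/19) = 2 · -1 = -2
  d = 133: d(133) · μ(133/133) = 4 · 1 = 4
Summing: (d * μ)(133) = 1 + -2 + -2 + 4 = 1.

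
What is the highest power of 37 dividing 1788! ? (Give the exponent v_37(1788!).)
v_37(1788!) = 49

Legendre's formula: v_p(n!) = Σ_{k ≥ 1} ⌊n / p^k⌋. For p = 37, n = 1788, the terms are:
  ⌊1788/37^1⌋ = ⌊1788/37⌋ = 48
  ⌊1788/37^2⌋ = ⌊1788/1369⌋ = 1
(the next term ⌊1788/37^3⌋ = 0, terminating the sum). Summing: v_37(1788!) = 48 + 1 = 49.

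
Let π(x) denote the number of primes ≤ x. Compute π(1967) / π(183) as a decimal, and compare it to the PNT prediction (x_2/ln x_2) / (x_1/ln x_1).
π(1967)/π(183) = 297/42 ≈ 7.0714;  PNT prediction ≈ 7.3830.

π(183) = 42 and π(1967) = 297, so π(1967)/π(183) ≈ 7.0714. The PNT-predicted ratio is (1967/ln(1967)) / (183/ln(183)) ≈ 7.3830. The two agree to within a few percent, as expected.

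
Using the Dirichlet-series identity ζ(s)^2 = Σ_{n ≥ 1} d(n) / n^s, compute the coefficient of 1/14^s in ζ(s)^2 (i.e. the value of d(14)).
d(14) = 4

ζ(s)^2 = (Σ 1/m^s)(Σ 1/k^s). The coefficient of 1/n^s in the product is the number of ordered pairs (m, k) with mk = n, which equals d(n). For n = 14, divisors are [1, 2, 7, 14], so d(14) = 4.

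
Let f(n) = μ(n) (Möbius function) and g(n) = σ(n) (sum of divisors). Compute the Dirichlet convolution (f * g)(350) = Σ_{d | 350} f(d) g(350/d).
(μ * σ)(350) = 350

Divisors of 350: [1, 2, 5, 7, 10, 14, 25, 35, 50, 70, 175, 350]. For each d | 350:
  d = 1: μ(1) · σ(350/1) = 1 · 744 = 744
  d = 2: μ(2) · σ(350/2) = -1 · 248 = -248
  d = 5: μ(5) · σ(350/5) = -1 · 144 = -144
  d = 7: μ(7) · σ(350/7) = -1 · 93 = -93
  d = 10: μ(10) · σ(350/10) = 1 · 48 = 48
  d = 14: μ(14) · σ(350/14) = 1 · 31 = 31
  d = 25: μ(25) · σ(350/25) = 0 · 24 = 0
  d = 35: μ(35) · σ(350/35) = 1 · 18 = 18
  d = 50: μ(50) · σ(350/50) = 0 · 8 = 0
  d = 70: μ(70) · σ(350/70) = -1 · 6 = -6
  d = 175: μ(175) · σ(350/175) = 0 · 3 = 0
  d = 350: μ(350) · σ(350/350) = 0 · 1 = 0
Summing: (μ * σ)(350) = 744 + -248 + -144 + -93 + 48 + 31 + 0 + 18 + 0 + -6 + 0 + 0 = 350.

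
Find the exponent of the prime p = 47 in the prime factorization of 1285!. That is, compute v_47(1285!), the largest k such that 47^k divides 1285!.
v_47(1285!) = 27

Legendre's formula: v_p(n!) = Σ_{k ≥ 1} ⌊n / p^k⌋. For p = 47, n = 1285, the terms are:
  ⌊1285/47^1⌋ = ⌊1285/47⌋ = 27
(the next term ⌊1285/47^2⌋ = 0, terminating the sum). Summing: v_47(1285!) = 27 = 27.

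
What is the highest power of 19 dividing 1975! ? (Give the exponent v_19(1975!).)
v_19(1975!) = 108

Legendre's formula: v_p(n!) = Σ_{k ≥ 1} ⌊n / p^k⌋. For p = 19, n = 1975, the terms are:
  ⌊1975/19^1⌋ = ⌊1975/19⌋ = 103
  ⌊1975/19^2⌋ = ⌊1975/361⌋ = 5
(the next term ⌊1975/19^3⌋ = 0, terminating the sum). Summing: v_19(1975!) = 103 + 5 = 108.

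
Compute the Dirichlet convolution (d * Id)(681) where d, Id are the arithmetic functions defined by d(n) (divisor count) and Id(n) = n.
(d * Id)(681) = 1145

Divisors of 681: [1, 3, 227, 681]. For each d | 681:
  d = 1: d(1) · Id(681/1) = 1 · 681 = 681
  d = 3: d(3) · Id(681/3) = 2 · 227 = 454
  d = 227: d(227) · Id(681/227) = 2 · 3 = 6
  d = 681: d(681) · Id(681/681) = 4 · 1 = 4
Summing: (d * Id)(681) = 681 + 454 + 6 + 4 = 1145.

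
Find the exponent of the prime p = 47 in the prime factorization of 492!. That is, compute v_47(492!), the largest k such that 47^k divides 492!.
v_47(492!) = 10

Legendre's formula: v_p(n!) = Σ_{k ≥ 1} ⌊n / p^k⌋. For p = 47, n = 492, the terms are:
  ⌊492/47^1⌋ = ⌊492/47⌋ = 10
(the next term ⌊492/47^2⌋ = 0, terminating the sum). Summing: v_47(492!) = 10 = 10.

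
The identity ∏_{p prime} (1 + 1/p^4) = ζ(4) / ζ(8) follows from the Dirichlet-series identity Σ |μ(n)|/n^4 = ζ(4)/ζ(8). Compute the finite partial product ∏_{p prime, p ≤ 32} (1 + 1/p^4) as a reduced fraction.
∏ = 377183486665353545574471751056805902016576/349915921480385530721123181536044923530625

The primes p ≤ 32 are [2, 3, 5, 7, 11, 13, 17, 19, 23, 29, 31]. For each, (1 + 1/p^4) = (p^4 + 1)/p^4. Multiplying these fractions over p ∈ [2, 3, 5, 7, 11, 13, 17, 19, 23, 29, 31] gives 377183486665353545574471751056805902016576/349915921480385530721123181536044923530625. (In the limit P → ∞ this tends to ζ(4)/ζ(8).)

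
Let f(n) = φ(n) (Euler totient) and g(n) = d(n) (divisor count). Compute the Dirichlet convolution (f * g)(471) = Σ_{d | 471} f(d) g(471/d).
(φ * d)(471) = 632

Divisors of 471: [1, 3, 157, 471]. For each d | 471:
  d = 1: φ(1) · d(471/1) = 1 · 4 = 4
  d = 3: φ(3) · d(471/3) = 2 · 2 = 4
  d = 157: φ(157) · d(471/157) = 156 · 2 = 312
  d = 471: φ(471) · d(471/471) = 312 · 1 = 312
Summing: (φ * d)(471) = 4 + 4 + 312 + 312 = 632.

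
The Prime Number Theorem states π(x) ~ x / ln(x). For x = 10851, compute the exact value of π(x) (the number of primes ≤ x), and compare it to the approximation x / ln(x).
π(10851) = 1318;  x/ln(x) ≈ 1167.78;  relative error ≈ 11.40%.

Directly count primes up to 10851: π(10851) = 1318. The PNT approximation gives 10851/ln(10851) ≈ 10851/9.29201 ≈ 1167.78. Relative error (π(x) − x/ln(x)) / π(x) ≈ 11.40%; the approximation is known to undercount slightly (Li(x) is a better estimate).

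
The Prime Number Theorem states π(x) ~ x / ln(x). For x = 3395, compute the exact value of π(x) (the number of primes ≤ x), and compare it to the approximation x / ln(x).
π(3395) = 478;  x/ln(x) ≈ 417.59;  relative error ≈ 12.64%.

Directly count primes up to 3395: π(3395) = 478. The PNT approximation gives 3395/ln(3395) ≈ 3395/8.13006 ≈ 417.59. Relative error (π(x) − x/ln(x)) / π(x) ≈ 12.64%; the approximation is known to undercount slightly (Li(x) is a better estimate).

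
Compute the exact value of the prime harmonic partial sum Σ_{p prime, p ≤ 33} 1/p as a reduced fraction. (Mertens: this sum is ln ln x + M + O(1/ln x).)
Σ 1/p = 314016924901/200560490130

π(33) = 11, so the primes ≤ 33 are [2, 3, 5, 7, 11, 13, 17, 19, 23, 29, 31]. Summing 1/p over these primes: 314016924901/200560490130 ≈ 1.5657. Mertens estimate ln ln(33) + 0.2615 ≈ 1.5133.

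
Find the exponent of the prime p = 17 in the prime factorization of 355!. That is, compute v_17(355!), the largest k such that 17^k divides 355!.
v_17(355!) = 21

Legendre's formula: v_p(n!) = Σ_{k ≥ 1} ⌊n / p^k⌋. For p = 17, n = 355, the terms are:
  ⌊355/17^1⌋ = ⌊355/17⌋ = 20
  ⌊355/17^2⌋ = ⌊355/289⌋ = 1
(the next term ⌊355/17^3⌋ = 0, terminating the sum). Summing: v_17(355!) = 20 + 1 = 21.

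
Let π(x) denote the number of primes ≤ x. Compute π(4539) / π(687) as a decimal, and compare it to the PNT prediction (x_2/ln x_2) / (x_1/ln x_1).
π(4539)/π(687) = 615/124 ≈ 4.9597;  PNT prediction ≈ 5.1255.

π(687) = 124 and π(4539) = 615, so π(4539)/π(687) ≈ 4.9597. The PNT-predicted ratio is (4539/ln(4539)) / (687/ln(687)) ≈ 5.1255. The two agree to within a few percent, as expected.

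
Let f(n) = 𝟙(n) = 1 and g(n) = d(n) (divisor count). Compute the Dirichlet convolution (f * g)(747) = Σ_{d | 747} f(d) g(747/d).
(𝟙 * d)(747) = 18

Divisors of 747: [1, 3, 9, 83, 249, 747]. For each d | 747:
  d = 1: 𝟙(1) · d(747/1) = 1 · 6 = 6
  d = 3: 𝟙(3) · d(747/3) = 1 · 4 = 4
  d = 9: 𝟙(9) · d(747/9) = 1 · 2 = 2
  d = 83: 𝟙(83) · d(747/83) = 1 · 3 = 3
  d = 249: 𝟙(249) · d(747/249) = 1 · 2 = 2
  d = 747: 𝟙(747) · d(747/747) = 1 · 1 = 1
Summing: (𝟙 * d)(747) = 6 + 4 + 2 + 3 + 2 + 1 = 18.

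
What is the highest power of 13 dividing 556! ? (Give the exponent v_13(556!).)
v_13(556!) = 45

Legendre's formula: v_p(n!) = Σ_{k ≥ 1} ⌊n / p^k⌋. For p = 13, n = 556, the terms are:
  ⌊556/13^1⌋ = ⌊556/13⌋ = 42
  ⌊556/13^2⌋ = ⌊556/169⌋ = 3
(the next term ⌊556/13^3⌋ = 0, terminating the sum). Summing: v_13(556!) = 42 + 3 = 45.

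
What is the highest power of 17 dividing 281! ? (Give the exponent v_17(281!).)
v_17(281!) = 16

Legendre's formula: v_p(n!) = Σ_{k ≥ 1} ⌊n / p^k⌋. For p = 17, n = 281, the terms are:
  ⌊281/17^1⌋ = ⌊281/17⌋ = 16
(the next term ⌊281/17^2⌋ = 0, terminating the sum). Summing: v_17(281!) = 16 = 16.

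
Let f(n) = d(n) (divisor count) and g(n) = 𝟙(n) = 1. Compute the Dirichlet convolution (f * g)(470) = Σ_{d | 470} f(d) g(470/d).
(d * 𝟙)(470) = 27

Divisors of 470: [1, 2, 5, 10, 47, 94, 235, 470]. For each d | 470:
  d = 1: d(1) · 𝟙(470/1) = 1 · 1 = 1
  d = 2: d(2) · 𝟙(470/2) = 2 · 1 = 2
  d = 5: d(5) · 𝟙(470/5) = 2 · 1 = 2
  d = 10: d(10) · 𝟙(470/10) = 4 · 1 = 4
  d = 47: d(47) · 𝟙(470/47) = 2 · 1 = 2
  d = 94: d(94) · 𝟙(470/94) = 4 · 1 = 4
  d = 235: d(235) · 𝟙(470/235) = 4 · 1 = 4
  d = 470: d(470) · 𝟙(470/470) = 8 · 1 = 8
Summing: (d * 𝟙)(470) = 1 + 2 + 2 + 4 + 2 + 4 + 4 + 8 = 27.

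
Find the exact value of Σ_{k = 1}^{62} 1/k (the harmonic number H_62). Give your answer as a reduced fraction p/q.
H_62 = 928551009361054917576341971/197044480683803711251893600

Direct summation: H_62 = 1 + 1/2 + ... + 1/62. The least common denominator is lcm(1, ..., 62) = 591133442051411133755680800; over this denominator the numerator is 591133442051411133755680800 + 295566721025705566877840400 + 197044480683803711251893600 + 147783360512852783438920200 + 118226688410282226751136160 + 98522240341901855625946800 + 84447634578773019107954400 + 73891680256426391719460100 + 65681493561267903750631200 + 59113344205141113375568080 + 53739403822855557614152800 + 49261120170950927812973400 + 45471803234723933365821600 + 42223817289386509553977200 + 39408896136760742250378720 + 36945840128213195859730050 + 34772555414788890220922400 + 32840746780633951875315600 + 31112286423758480723983200 + 29556672102570556687784040 + 28149211526257673035984800 + 26869701911427778807076400 + 25701454002235266685029600 + 24630560085475463906486700 + 23645337682056445350227232 + 22735901617361966682910800 + 21893831187089301250210400 + 21111908644693254776988600 + 20383911794876245991575200 + 19704448068380371125189360 + 19068820711335843024376800 + 18472920064106597929865025 + 17913134607618519204717600 + 17386277707394445110461200 + 16889526915754603821590880 + 16420373390316975937657800 + 15976579514903003615018400 + 15556143211879240361991600 + 15157267744907977788607200 + 14778336051285278343892020 + 14417888830522222774528800 + 14074605763128836517992400 + 13747289350032817064085600 + 13434850955713889403538200 + 13136298712253580750126240 + 12850727001117633342514800 + 12577307277689598590546400 + 12315280042737731953243350 + 12063947796967574158279200 + 11822668841028222675113616 + 11590851804929630073640800 + 11367950808680983341455400 + 11153461170781342146333600 + 10946915593544650625105200 + 10747880764571111522830560 + 10555954322346627388494300 + 10370762141252826907994400 + 10191955897438122995787600 + 10019210882227307351791200 + 9852224034190185562594680 + 9690712164777231700912800 + 9534410355667921512188400 = 2785653028083164752729025913, so H_62 = 2785653028083164752729025913/591133442051411133755680800; reducing by gcd(2785653028083164752729025913, 591133442051411133755680800) = 3 gives 928551009361054917576341971/197044480683803711251893600 ≈ 4.71239. (The PNT-adjacent estimate ln(62) + γ ≈ 4.70435 matches within O(1/n).)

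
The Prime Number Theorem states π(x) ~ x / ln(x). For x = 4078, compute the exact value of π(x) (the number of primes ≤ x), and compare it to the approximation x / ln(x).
π(4078) = 561;  x/ln(x) ≈ 490.54;  relative error ≈ 12.56%.

Directly count primes up to 4078: π(4078) = 561. The PNT approximation gives 4078/ln(4078) ≈ 4078/8.31336 ≈ 490.54. Relative error (π(x) − x/ln(x)) / π(x) ≈ 12.56%; the approximation is known to undercount slightly (Li(x) is a better estimate).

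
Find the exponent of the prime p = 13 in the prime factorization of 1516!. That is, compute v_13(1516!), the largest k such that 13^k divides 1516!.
v_13(1516!) = 124

Legendre's formula: v_p(n!) = Σ_{k ≥ 1} ⌊n / p^k⌋. For p = 13, n = 1516, the terms are:
  ⌊1516/13^1⌋ = ⌊1516/13⌋ = 116
  ⌊1516/13^2⌋ = ⌊1516/169⌋ = 8
(the next term ⌊1516/13^3⌋ = 0, terminating the sum). Summing: v_13(1516!) = 116 + 8 = 124.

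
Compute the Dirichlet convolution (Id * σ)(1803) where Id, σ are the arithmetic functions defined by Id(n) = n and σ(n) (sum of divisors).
(Id * σ)(1803) = 8421

Divisors of 1803: [1, 3, 601, 1803]. For each d | 1803:
  d = 1: Id(1) · σ(1803/1) = 1 · 2408 = 2408
  d = 3: Id(3) · σ(1803/3) = 3 · 602 = 1806
  d = 601: Id(601) · σ(1803/601) = 601 · 4 = 2404
  d = 1803: Id(1803) · σ(1803/1803) = 1803 · 1 = 1803
Summing: (Id * σ)(1803) = 2408 + 1806 + 2404 + 1803 = 8421.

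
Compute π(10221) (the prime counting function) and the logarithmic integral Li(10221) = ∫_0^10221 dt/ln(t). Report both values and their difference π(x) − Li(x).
π(10221) = 1253;  Li(10221) ≈ 1270.10;  π(x) − Li(x) ≈ -17.10.

Direct count of primes ≤ 10221 gives π(10221) = 1253. Numerical evaluation of the logarithmic integral gives Li(10221) ≈ 1270.10. The difference π(x) − Li(x) ≈ -17.10 is typically negative for small/moderate x (Li(x) overestimates), though Littlewood's theorem shows this sign changes infinitely often.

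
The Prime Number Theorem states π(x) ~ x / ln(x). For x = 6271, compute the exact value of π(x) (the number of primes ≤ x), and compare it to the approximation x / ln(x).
π(6271) = 816;  x/ln(x) ≈ 717.20;  relative error ≈ 12.11%.

Directly count primes up to 6271: π(6271) = 816. The PNT approximation gives 6271/ln(6271) ≈ 6271/8.74369 ≈ 717.20. Relative error (π(x) − x/ln(x)) / π(x) ≈ 12.11%; the approximation is known to undercount slightly (Li(x) is a better estimate).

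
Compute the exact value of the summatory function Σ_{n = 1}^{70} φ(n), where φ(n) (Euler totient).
Σ_{n ≤ 70} φ(n) = 1494

Compute φ(n) for each 1 ≤ n ≤ 70: φ(1) = 1, φ(2) = 1, φ(3) = 2, φ(4) = 2, φ(5) = 4, φ(6) = 2, φ(7) = 6, φ(8) = 4, φ(9) = 6, φ(10) = 4, φ(11) = 10, φ(12) = 4, φ(13) = 12, φ(14) = 6, φ(15) = 8, φ(16) = 8, φ(17) = 16, φ(18) = 6, φ(19) = 18, φ(20) = 8, φ(21) = 12, φ(22) = 10, φ(23) = 22, φ(24) = 8, φ(25) = 20, φ(26) = 12, φ(27) = 18, φ(28) = 12, φ(29) = 28, φ(30) = 8, φ(31) = 30, φ(32) = 16, φ(33) = 20, φ(34) = 16, φ(35) = 24, φ(36) = 12, φ(37) = 36, φ(38) = 18, φ(39) = 24, φ(40) = 16, φ(41) = 40, φ(42) = 12, φ(43) = 42, φ(44) = 20, φ(45) = 24, φ(46) = 22, φ(47) = 46, φ(48) = 16, φ(49) = 42, φ(50) = 20, φ(51) = 32, φ(52) = 24, φ(53) = 52, φ(54) = 18, φ(55) = 40, φ(56) = 24, φ(57) = 36, φ(58) = 28, φ(59) = 58, φ(60) = 16, φ(61) = 60, φ(62) = 30, φ(63) = 36, φ(64) = 32, φ(65) = 48, φ(66) = 20, φ(67) = 66, φ(68) = 32, φ(69) = 44, φ(70) = 24. Summing all 70 values: 1494. (Average order: Σ_{n ≤ x} φ(n) ~ (3/π²) x². For x = 70, (3/π²)·70² ≈ 1489.42.)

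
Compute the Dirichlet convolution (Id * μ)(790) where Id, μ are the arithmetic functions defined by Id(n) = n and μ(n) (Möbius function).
(Id * μ)(790) = 312

Divisors of 790: [1, 2, 5, 10, 79, 158, 395, 790]. For each d | 790:
  d = 1: Id(1) · μ(790/1) = 1 · -1 = -1
  d = 2: Id(2) · μ(790/2) = 2 · 1 = 2
  d = 5: Id(5) · μ(790/5) = 5 · 1 = 5
  d = 10: Id(10) · μ(790/10) = 10 · -1 = -10
  d = 79: Id(79) · μ(790/79) = 79 · 1 = 79
  d = 158: Id(158) · μ(790/158) = 158 · -1 = -158
  d = 395: Id(395) · μ(790/395) = 395 · -1 = -395
  d = 790: Id(790) · μ(790/790) = 790 · 1 = 790
Summing: (Id * μ)(790) = -1 + 2 + 5 + -10 + 79 + -158 + -395 + 790 = 312.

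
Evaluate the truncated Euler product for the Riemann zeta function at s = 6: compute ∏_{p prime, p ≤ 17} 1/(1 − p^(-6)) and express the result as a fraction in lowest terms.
∏ = 3816568575537013278125/3751506094174038687744

The primes p ≤ 17 are [2, 3, 5, 7, 11, 13, 17]. For each prime, (1 − 1/p^6)^(-1) = p^6 / (p^6 − 1). The product is (1 − 1/2^6)^(-1), (1 − 1/3^6)^(-1), (1 − 1/5^6)^(-1), (1 − 1/7^6)^(-1), (1 − 1/11^6)^(-1), (1 − 1/13^6)^(-1), (1 − 1/17^6)^(-1) = ∏ p^6 / (p^6 − 1) = 3816568575537013278125/3751506094174038687744.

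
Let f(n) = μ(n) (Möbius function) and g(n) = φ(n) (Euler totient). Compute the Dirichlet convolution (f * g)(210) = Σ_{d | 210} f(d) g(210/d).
(μ * φ)(210) = 0

Divisors of 210: [1, 2, 3, 5, 6, 7, 10, 14, 15, 21, 30, 35, 42, 70, 105, 210]. For each d | 210:
  d = 1: μ(1) · φ(210/1) = 1 · 48 = 48
  d = 2: μ(2) · φ(210/2) = -1 · 48 = -48
  d = 3: μ(3) · φ(210/3) = -1 · 24 = -24
  d = 5: μ(5) · φ(210/5) = -1 · 12 = -12
  d = 6: μ(6) · φ(210/6) = 1 · 24 = 24
  d = 7: μ(7) · φ(210/7) = -1 · 8 = -8
  d = 10: μ(10) · φ(210/10) = 1 · 12 = 12
  d = 14: μ(14) · φ(210/14) = 1 · 8 = 8
  d = 15: μ(15) · φ(210/15) = 1 · 6 = 6
  d = 21: μ(21) · φ(210/21) = 1 · 4 = 4
  d = 30: μ(30) · φ(210/30) = -1 · 6 = -6
  d = 35: μ(35) · φ(210/35) = 1 · 2 = 2
  d = 42: μ(42) · φ(210/42) = -1 · 4 = -4
  d = 70: μ(70) · φ(210/70) = -1 · 2 = -2
  d = 105: μ(105) · φ(210/105) = -1 · 1 = -1
  d = 210: μ(210) · φ(210/210) = 1 · 1 = 1
Summing: (μ * φ)(210) = 48 + -48 + -24 + -12 + 24 + -8 + 12 + 8 + 6 + 4 + -6 + 2 + -4 + -2 + -1 + 1 = 0.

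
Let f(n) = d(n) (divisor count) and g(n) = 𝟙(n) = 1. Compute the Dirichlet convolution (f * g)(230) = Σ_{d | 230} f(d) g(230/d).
(d * 𝟙)(230) = 27

Divisors of 230: [1, 2, 5, 10, 23, 46, 115, 230]. For each d | 230:
  d = 1: d(1) · 𝟙(230/1) = 1 · 1 = 1
  d = 2: d(2) · 𝟙(230/2) = 2 · 1 = 2
  d = 5: d(5) · 𝟙(230/5) = 2 · 1 = 2
  d = 10: d(10) · 𝟙(230/10) = 4 · 1 = 4
  d = 23: d(23) · 𝟙(230/23) = 2 · 1 = 2
  d = 46: d(46) · 𝟙(230/46) = 4 · 1 = 4
  d = 115: d(115) · 𝟙(230/115) = 4 · 1 = 4
  d = 230: d(230) · 𝟙(230/230) = 8 · 1 = 8
Summing: (d * 𝟙)(230) = 1 + 2 + 2 + 4 + 2 + 4 + 4 + 8 = 27.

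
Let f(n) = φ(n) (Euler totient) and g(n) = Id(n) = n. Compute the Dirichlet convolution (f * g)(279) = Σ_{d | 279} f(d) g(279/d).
(φ * Id)(279) = 1281

Divisors of 279: [1, 3, 9, 31, 93, 279]. For each d | 279:
  d = 1: φ(1) · Id(279/1) = 1 · 279 = 279
  d = 3: φ(3) · Id(279/3) = 2 · 93 = 186
  d = 9: φ(9) · Id(279/9) = 6 · 31 = 186
  d = 31: φ(31) · Id(279/31) = 30 · 9 = 270
  d = 93: φ(93) · Id(279/93) = 60 · 3 = 180
  d = 279: φ(279) · Id(279/279) = 180 · 1 = 180
Summing: (φ * Id)(279) = 279 + 186 + 186 + 270 + 180 + 180 = 1281.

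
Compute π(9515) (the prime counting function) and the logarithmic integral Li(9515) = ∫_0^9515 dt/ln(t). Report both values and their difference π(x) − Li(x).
π(9515) = 1178;  Li(9515) ≈ 1193.34;  π(x) − Li(x) ≈ -15.34.

Direct count of primes ≤ 9515 gives π(9515) = 1178. Numerical evaluation of the logarithmic integral gives Li(9515) ≈ 1193.34. The difference π(x) − Li(x) ≈ -15.34 is typically negative for small/moderate x (Li(x) overestimates), though Littlewood's theorem shows this sign changes infinitely often.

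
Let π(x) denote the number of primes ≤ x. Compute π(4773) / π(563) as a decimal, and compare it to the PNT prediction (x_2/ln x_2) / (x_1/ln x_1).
π(4773)/π(563) = 641/103 ≈ 6.2233;  PNT prediction ≈ 6.3386.

π(563) = 103 and π(4773) = 641, so π(4773)/π(563) ≈ 6.2233. The PNT-predicted ratio is (4773/ln(4773)) / (563/ln(563)) ≈ 6.3386. The two agree to within a few percent, as expected.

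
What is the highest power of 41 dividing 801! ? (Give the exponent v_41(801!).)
v_41(801!) = 19

Legendre's formula: v_p(n!) = Σ_{k ≥ 1} ⌊n / p^k⌋. For p = 41, n = 801, the terms are:
  ⌊801/41^1⌋ = ⌊801/41⌋ = 19
(the next term ⌊801/41^2⌋ = 0, terminating the sum). Summing: v_41(801!) = 19 = 19.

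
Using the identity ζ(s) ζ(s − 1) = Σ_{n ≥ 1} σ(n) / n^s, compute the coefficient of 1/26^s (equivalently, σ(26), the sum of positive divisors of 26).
σ(26) = 42

In the product (Σ m^0/m^s)(Σ k / k^s) = Σ (Σ_{d | n} d) / n^s, the coefficient of 1/n^s is σ(n) = Σ_{d | n} d. For n = 26, divisors are [1, 2, 13, 26]; summing: σ(26) = 42.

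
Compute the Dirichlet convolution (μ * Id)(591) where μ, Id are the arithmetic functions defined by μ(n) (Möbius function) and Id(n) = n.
(μ * Id)(591) = 392

Divisors of 591: [1, 3, 197, 591]. For each d | 591:
  d = 1: μ(1) · Id(591/1) = 1 · 591 = 591
  d = 3: μ(3) · Id(591/3) = -1 · 197 = -197
  d = 197: μ(197) · Id(591/197) = -1 · 3 = -3
  d = 591: μ(591) · Id(591/591) = 1 · 1 = 1
Summing: (μ * Id)(591) = 591 + -197 + -3 + 1 = 392.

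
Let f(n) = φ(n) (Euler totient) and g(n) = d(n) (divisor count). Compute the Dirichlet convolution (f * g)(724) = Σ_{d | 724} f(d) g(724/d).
(φ * d)(724) = 1274

Divisors of 724: [1, 2, 4, 181, 362, 724]. For each d | 724:
  d = 1: φ(1) · d(724/1) = 1 · 6 = 6
  d = 2: φ(2) · d(724/2) = 1 · 4 = 4
  d = 4: φ(4) · d(724/4) = 2 · 2 = 4
  d = 181: φ(181) · d(724/181) = 180 · 3 = 540
  d = 362: φ(362) · d(724/362) = 180 · 2 = 360
  d = 724: φ(724) · d(724/724) = 360 · 1 = 360
Summing: (φ * d)(724) = 6 + 4 + 4 + 540 + 360 + 360 = 1274.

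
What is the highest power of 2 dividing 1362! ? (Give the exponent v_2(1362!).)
v_2(1362!) = 1357

Legendre's formula: v_p(n!) = Σ_{k ≥ 1} ⌊n / p^k⌋. For p = 2, n = 1362, the terms are:
  ⌊1362/2^1⌋ = ⌊1362/2⌋ = 681
  ⌊1362/2^2⌋ = ⌊1362/4⌋ = 340
  ⌊1362/2^3⌋ = ⌊1362/8⌋ = 170
  ⌊1362/2^4⌋ = ⌊1362/16⌋ = 85
  ⌊1362/2^5⌋ = ⌊1362/32⌋ = 42
  ⌊1362/2^6⌋ = ⌊1362/64⌋ = 21
  ⌊1362/2^7⌋ = ⌊1362/128⌋ = 10
  ⌊1362/2^8⌋ = ⌊1362/256⌋ = 5
  ⌊1362/2^9⌋ = ⌊1362/512⌋ = 2
  ⌊1362/2^10⌋ = ⌊1362/1024⌋ = 1
(the next term ⌊1362/2^11⌋ = 0, terminating the sum). Summing: v_2(1362!) = 681 + 340 + 170 + 85 + 42 + 21 + 10 + 5 + 2 + 1 = 1357.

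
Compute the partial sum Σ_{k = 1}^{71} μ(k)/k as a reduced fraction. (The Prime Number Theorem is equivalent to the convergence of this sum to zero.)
Σ μ(k)/k = -200643437220052588790575/15941166575048541741926154

Values of μ(k) for 1 ≤ k ≤ 71: μ(1) = 1, μ(2) = -1, μ(3) = -1, μ(5) = -1, μ(6) = 1, μ(7) = -1, μ(10) = 1, μ(11) = -1, μ(13) = -1, μ(14) = 1, μ(15) = 1, μ(17) = -1, μ(19) = -1, μ(21) = 1, μ(22) = 1, μ(23) = -1, μ(26) = 1, μ(29) = -1, μ(30) = -1, μ(31) = -1, μ(33) = 1, μ(34) = 1, μ(35) = 1, μ(37) = -1, μ(38) = 1, μ(39) = 1, μ(41) = -1, μ(42) = -1, μ(43) = -1, μ(46) = 1, μ(47) = -1, μ(51) = 1, μ(53) = -1, μ(55) = 1, μ(57) = 1, μ(58) = 1, μ(59) = -1, μ(61) = -1, μ(62) = 1, μ(65) = 1, μ(66) = -1, μ(67) = -1, μ(69) = 1, μ(70) = -1, μ(71) = -1, with μ = 0 on non-squarefree integers. Summing μ(k)/k for k where μ(k) ≠ 0 gives -200643437220052588790575/15941166575048541741926154 ≈ -0.0126. (PNT ⟺ this sum → 0 as n → ∞.)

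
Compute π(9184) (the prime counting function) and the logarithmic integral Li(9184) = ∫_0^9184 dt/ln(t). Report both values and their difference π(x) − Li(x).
π(9184) = 1138;  Li(9184) ≈ 1157.14;  π(x) − Li(x) ≈ -19.14.

Direct count of primes ≤ 9184 gives π(9184) = 1138. Numerical evaluation of the logarithmic integral gives Li(9184) ≈ 1157.14. The difference π(x) − Li(x) ≈ -19.14 is typically negative for small/moderate x (Li(x) overestimates), though Littlewood's theorem shows this sign changes infinitely often.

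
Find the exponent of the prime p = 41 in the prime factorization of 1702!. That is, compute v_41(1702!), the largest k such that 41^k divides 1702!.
v_41(1702!) = 42

Legendre's formula: v_p(n!) = Σ_{k ≥ 1} ⌊n / p^k⌋. For p = 41, n = 1702, the terms are:
  ⌊1702/41^1⌋ = ⌊1702/41⌋ = 41
  ⌊1702/41^2⌋ = ⌊1702/1681⌋ = 1
(the next term ⌊1702/41^3⌋ = 0, terminating the sum). Summing: v_41(1702!) = 41 + 1 = 42.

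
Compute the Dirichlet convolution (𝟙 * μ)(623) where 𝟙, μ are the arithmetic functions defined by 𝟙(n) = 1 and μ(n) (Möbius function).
(𝟙 * μ)(623) = 0

Divisors of 623: [1, 7, 89, 623]. For each d | 623:
  d = 1: 𝟙(1) · μ(623/1) = 1 · 1 = 1
  d = 7: 𝟙(7) · μ(623/7) = 1 · -1 = -1
  d = 89: 𝟙(89) · μ(623/89) = 1 · -1 = -1
  d = 623: 𝟙(623) · μ(623/623) = 1 · 1 = 1
Summing: (𝟙 * μ)(623) = 1 + -1 + -1 + 1 = 0.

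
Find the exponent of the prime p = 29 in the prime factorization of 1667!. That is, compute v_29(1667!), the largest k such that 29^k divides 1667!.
v_29(1667!) = 58

Legendre's formula: v_p(n!) = Σ_{k ≥ 1} ⌊n / p^k⌋. For p = 29, n = 1667, the terms are:
  ⌊1667/29^1⌋ = ⌊1667/29⌋ = 57
  ⌊1667/29^2⌋ = ⌊1667/841⌋ = 1
(the next term ⌊1667/29^3⌋ = 0, terminating the sum). Summing: v_29(1667!) = 57 + 1 = 58.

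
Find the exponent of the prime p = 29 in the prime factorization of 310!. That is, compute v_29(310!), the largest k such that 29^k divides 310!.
v_29(310!) = 10

Legendre's formula: v_p(n!) = Σ_{k ≥ 1} ⌊n / p^k⌋. For p = 29, n = 310, the terms are:
  ⌊310/29^1⌋ = ⌊310/29⌋ = 10
(the next term ⌊310/29^2⌋ = 0, terminating the sum). Summing: v_29(310!) = 10 = 10.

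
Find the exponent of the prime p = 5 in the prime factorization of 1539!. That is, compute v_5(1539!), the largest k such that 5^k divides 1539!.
v_5(1539!) = 382

Legendre's formula: v_p(n!) = Σ_{k ≥ 1} ⌊n / p^k⌋. For p = 5, n = 1539, the terms are:
  ⌊1539/5^1⌋ = ⌊1539/5⌋ = 307
  ⌊1539/5^2⌋ = ⌊1539/25⌋ = 61
  ⌊1539/5^3⌋ = ⌊1539/125⌋ = 12
  ⌊1539/5^4⌋ = ⌊1539/625⌋ = 2
(the next term ⌊1539/5^5⌋ = 0, terminating the sum). Summing: v_5(1539!) = 307 + 61 + 12 + 2 = 382.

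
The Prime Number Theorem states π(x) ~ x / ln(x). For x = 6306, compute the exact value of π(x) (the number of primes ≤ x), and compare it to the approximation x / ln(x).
π(6306) = 820;  x/ln(x) ≈ 720.75;  relative error ≈ 12.10%.

Directly count primes up to 6306: π(6306) = 820. The PNT approximation gives 6306/ln(6306) ≈ 6306/8.74926 ≈ 720.75. Relative error (π(x) − x/ln(x)) / π(x) ≈ 12.10%; the approximation is known to undercount slightly (Li(x) is a better estimate).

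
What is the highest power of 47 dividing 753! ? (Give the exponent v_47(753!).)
v_47(753!) = 16

Legendre's formula: v_p(n!) = Σ_{k ≥ 1} ⌊n / p^k⌋. For p = 47, n = 753, the terms are:
  ⌊753/47^1⌋ = ⌊753/47⌋ = 16
(the next term ⌊753/47^2⌋ = 0, terminating the sum). Summing: v_47(753!) = 16 = 16.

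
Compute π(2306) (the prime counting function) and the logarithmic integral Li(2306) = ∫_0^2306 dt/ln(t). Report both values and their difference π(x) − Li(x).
π(2306) = 342;  Li(2306) ≈ 354.69;  π(x) − Li(x) ≈ -12.69.

Direct count of primes ≤ 2306 gives π(2306) = 342. Numerical evaluation of the logarithmic integral gives Li(2306) ≈ 354.69. The difference π(x) − Li(x) ≈ -12.69 is typically negative for small/moderate x (Li(x) overestimates), though Littlewood's theorem shows this sign changes infinitely often.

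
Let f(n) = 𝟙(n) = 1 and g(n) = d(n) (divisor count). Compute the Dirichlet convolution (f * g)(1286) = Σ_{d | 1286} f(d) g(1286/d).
(𝟙 * d)(1286) = 9

Divisors of 1286: [1, 2, 643, 1286]. For each d | 1286:
  d = 1: 𝟙(1) · d(1286/1) = 1 · 4 = 4
  d = 2: 𝟙(2) · d(1286/2) = 1 · 2 = 2
  d = 643: 𝟙(643) · d(1286/643) = 1 · 2 = 2
  d = 1286: 𝟙(1286) · d(1286/1286) = 1 · 1 = 1
Summing: (𝟙 * d)(1286) = 4 + 2 + 2 + 1 = 9.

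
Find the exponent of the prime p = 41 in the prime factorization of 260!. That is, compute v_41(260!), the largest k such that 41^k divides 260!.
v_41(260!) = 6

Legendre's formula: v_p(n!) = Σ_{k ≥ 1} ⌊n / p^k⌋. For p = 41, n = 260, the terms are:
  ⌊260/41^1⌋ = ⌊260/41⌋ = 6
(the next term ⌊260/41^2⌋ = 0, terminating the sum). Summing: v_41(260!) = 6 = 6.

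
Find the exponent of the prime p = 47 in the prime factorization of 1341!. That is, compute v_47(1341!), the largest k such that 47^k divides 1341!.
v_47(1341!) = 28

Legendre's formula: v_p(n!) = Σ_{k ≥ 1} ⌊n / p^k⌋. For p = 47, n = 1341, the terms are:
  ⌊1341/47^1⌋ = ⌊1341/47⌋ = 28
(the next term ⌊1341/47^2⌋ = 0, terminating the sum). Summing: v_47(1341!) = 28 = 28.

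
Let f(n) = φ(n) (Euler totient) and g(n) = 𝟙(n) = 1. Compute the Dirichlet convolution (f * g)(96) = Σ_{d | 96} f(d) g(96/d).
(φ * 𝟙)(96) = 96

Divisors of 96: [1, 2, 3, 4, 6, 8, 12, 16, 24, 32, 48, 96]. For each d | 96:
  d = 1: φ(1) · 𝟙(96/1) = 1 · 1 = 1
  d = 2: φ(2) · 𝟙(96/2) = 1 · 1 = 1
  d = 3: φ(3) · 𝟙(96/3) = 2 · 1 = 2
  d = 4: φ(4) · 𝟙(96/4) = 2 · 1 = 2
  d = 6: φ(6) · 𝟙(96/6) = 2 · 1 = 2
  d = 8: φ(8) · 𝟙(96/8) = 4 · 1 = 4
  d = 12: φ(12) · 𝟙(96/12) = 4 · 1 = 4
  d = 16: φ(16) · 𝟙(96/16) = 8 · 1 = 8
  d = 24: φ(24) · 𝟙(96/24) = 8 · 1 = 8
  d = 32: φ(32) · 𝟙(96/32) = 16 · 1 = 16
  d = 48: φ(48) · 𝟙(96/48) = 16 · 1 = 16
  d = 96: φ(96) · 𝟙(96/96) = 32 · 1 = 32
Summing: (φ * 𝟙)(96) = 1 + 1 + 2 + 2 + 2 + 4 + 4 + 8 + 8 + 16 + 16 + 32 = 96.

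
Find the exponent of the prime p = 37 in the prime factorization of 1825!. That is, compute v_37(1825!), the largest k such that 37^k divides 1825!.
v_37(1825!) = 50

Legendre's formula: v_p(n!) = Σ_{k ≥ 1} ⌊n / p^k⌋. For p = 37, n = 1825, the terms are:
  ⌊1825/37^1⌋ = ⌊1825/37⌋ = 49
  ⌊1825/37^2⌋ = ⌊1825/1369⌋ = 1
(the next term ⌊1825/37^3⌋ = 0, terminating the sum). Summing: v_37(1825!) = 49 + 1 = 50.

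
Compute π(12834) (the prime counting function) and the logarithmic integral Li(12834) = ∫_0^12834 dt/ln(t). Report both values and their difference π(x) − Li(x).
π(12834) = 1530;  Li(12834) ≈ 1549.57;  π(x) − Li(x) ≈ -19.57.

Direct count of primes ≤ 12834 gives π(12834) = 1530. Numerical evaluation of the logarithmic integral gives Li(12834) ≈ 1549.57. The difference π(x) − Li(x) ≈ -19.57 is typically negative for small/moderate x (Li(x) overestimates), though Littlewood's theorem shows this sign changes infinitely often.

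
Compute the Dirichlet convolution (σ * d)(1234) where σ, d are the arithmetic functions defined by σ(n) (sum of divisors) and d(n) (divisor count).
(σ * d)(1234) = 3100

Divisors of 1234: [1, 2, 617, 1234]. For each d | 1234:
  d = 1: σ(1) · d(1234/1) = 1 · 4 = 4
  d = 2: σ(2) · d(1234/2) = 3 · 2 = 6
  d = 617: σ(617) · d(1234/617) = 618 · 2 = 1236
  d = 1234: σ(1234) · d(1234/1234) = 1854 · 1 = 1854
Summing: (σ * d)(1234) = 4 + 6 + 1236 + 1854 = 3100.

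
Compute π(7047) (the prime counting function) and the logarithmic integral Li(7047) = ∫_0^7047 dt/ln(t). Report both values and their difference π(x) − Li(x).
π(7047) = 906;  Li(7047) ≈ 919.64;  π(x) − Li(x) ≈ -13.64.

Direct count of primes ≤ 7047 gives π(7047) = 906. Numerical evaluation of the logarithmic integral gives Li(7047) ≈ 919.64. The difference π(x) − Li(x) ≈ -13.64 is typically negative for small/moderate x (Li(x) overestimates), though Littlewood's theorem shows this sign changes infinitely often.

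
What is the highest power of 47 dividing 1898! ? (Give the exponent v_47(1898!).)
v_47(1898!) = 40

Legendre's formula: v_p(n!) = Σ_{k ≥ 1} ⌊n / p^k⌋. For p = 47, n = 1898, the terms are:
  ⌊1898/47^1⌋ = ⌊1898/47⌋ = 40
(the next term ⌊1898/47^2⌋ = 0, terminating the sum). Summing: v_47(1898!) = 40 = 40.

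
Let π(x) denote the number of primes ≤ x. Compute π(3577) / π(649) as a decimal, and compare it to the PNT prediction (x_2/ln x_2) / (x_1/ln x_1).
π(3577)/π(649) = 500/118 ≈ 4.2373;  PNT prediction ≈ 4.3618.

π(649) = 118 and π(3577) = 500, so π(3577)/π(649) ≈ 4.2373. The PNT-predicted ratio is (3577/ln(3577)) / (649/ln(649)) ≈ 4.3618. The two agree to within a few percent, as expected.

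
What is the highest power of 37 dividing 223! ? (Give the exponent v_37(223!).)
v_37(223!) = 6

Legendre's formula: v_p(n!) = Σ_{k ≥ 1} ⌊n / p^k⌋. For p = 37, n = 223, the terms are:
  ⌊223/37^1⌋ = ⌊223/37⌋ = 6
(the next term ⌊223/37^2⌋ = 0, terminating the sum). Summing: v_37(223!) = 6 = 6.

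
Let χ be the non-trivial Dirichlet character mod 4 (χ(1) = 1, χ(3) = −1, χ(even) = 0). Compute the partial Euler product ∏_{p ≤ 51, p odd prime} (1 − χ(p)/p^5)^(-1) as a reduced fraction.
∏ = 7508883803148623376075754946450365737429310788606076172798130278074505/7537845509642297199917174706861149114875564283464393121061743521431552

The odd primes p ≤ 51 are [3, 5, 7, 11, 13, 17, 19, 23, 29, 31, 37, 41, 43, 47]. For each, χ(p) = 1 if p ≡ 1 mod 4, χ(p) = −1 if p ≡ 3 mod 4. Taking (1 − χ(p)/p^5)^(-1) = p^5/(p^5 − χ(p)): (1 − (-1)/3^5)^(-1) · (1 − (1)/5^5)^(-1) · (1 − (-1)/7^5)^(-1) · (1 − (-1)/11^5)^(-1) · (1 − (1)/13^5)^(-1) · (1 − (1)/17^5)^(-1) · (1 − (-1)/19^5)^(-1) · (1 − (-1)/23^5)^(-1) · (1 − (1)/29^5)^(-1) · (1 − (-1)/31^5)^(-1) · (1 − (1)/37^5)^(-1) · (1 − (1)/41^5)^(-1) · (1 − (-1)/43^5)^(-1) · (1 − (-1)/47^5)^(-1) = 7508883803148623376075754946450365737429310788606076172798130278074505/7537845509642297199917174706861149114875564283464393121061743521431552.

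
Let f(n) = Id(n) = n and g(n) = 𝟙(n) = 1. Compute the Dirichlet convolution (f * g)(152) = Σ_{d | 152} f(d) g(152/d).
(Id * 𝟙)(152) = 300

Divisors of 152: [1, 2, 4, 8, 19, 38, 76, 152]. For each d | 152:
  d = 1: Id(1) · 𝟙(152/1) = 1 · 1 = 1
  d = 2: Id(2) · 𝟙(152/2) = 2 · 1 = 2
  d = 4: Id(4) · 𝟙(152/4) = 4 · 1 = 4
  d = 8: Id(8) · 𝟙(152/8) = 8 · 1 = 8
  d = 19: Id(19) · 𝟙(152/19) = 19 · 1 = 19
  d = 38: Id(38) · 𝟙(152/38) = 38 · 1 = 38
  d = 76: Id(76) · 𝟙(152/76) = 76 · 1 = 76
  d = 152: Id(152) · 𝟙(152/152) = 152 · 1 = 152
Summing: (Id * 𝟙)(152) = 1 + 2 + 4 + 8 + 19 + 38 + 76 + 152 = 300.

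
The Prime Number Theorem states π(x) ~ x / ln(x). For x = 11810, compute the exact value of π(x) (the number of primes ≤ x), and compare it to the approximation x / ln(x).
π(11810) = 1415;  x/ln(x) ≈ 1259.50;  relative error ≈ 10.99%.

Directly count primes up to 11810: π(11810) = 1415. The PNT approximation gives 11810/ln(11810) ≈ 11810/9.37670 ≈ 1259.50. Relative error (π(x) − x/ln(x)) / π(x) ≈ 10.99%; the approximation is known to undercount slightly (Li(x) is a better estimate).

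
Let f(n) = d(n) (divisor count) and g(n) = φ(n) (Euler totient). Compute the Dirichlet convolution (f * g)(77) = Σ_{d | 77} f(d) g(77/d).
(d * φ)(77) = 96

Divisors of 77: [1, 7, 11, 77]. For each d | 77:
  d = 1: d(1) · φ(77/1) = 1 · 60 = 60
  d = 7: d(7) · φ(77/7) = 2 · 10 = 20
  d = 11: d(11) · φ(77/11) = 2 · 6 = 12
  d = 77: d(77) · φ(77/77) = 4 · 1 = 4
Summing: (d * φ)(77) = 60 + 20 + 12 + 4 = 96.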